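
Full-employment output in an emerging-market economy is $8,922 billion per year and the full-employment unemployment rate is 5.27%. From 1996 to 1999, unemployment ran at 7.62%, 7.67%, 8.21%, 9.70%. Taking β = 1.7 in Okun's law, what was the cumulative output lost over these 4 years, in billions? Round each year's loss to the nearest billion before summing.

Year 1996: gap = -1.7 × (7.62 - 5.27) = -3.995%, loss ≈ 8922 × 3.995/100 ≈ 356.
Year 1997: gap = -1.7 × (7.67 - 5.27) = -4.08%, loss ≈ 8922 × 4.08/100 ≈ 364.
Year 1998: gap = -1.7 × (8.21 - 5.27) = -4.998%, loss ≈ 8922 × 4.998/100 ≈ 446.
Year 1999: gap = -1.7 × (9.7 - 5.27) = -7.531%, loss ≈ 8922 × 7.531/100 ≈ 672.
Total lost output = 356 + 364 + 446 + 672 = 1838 billion.

$1,838 billion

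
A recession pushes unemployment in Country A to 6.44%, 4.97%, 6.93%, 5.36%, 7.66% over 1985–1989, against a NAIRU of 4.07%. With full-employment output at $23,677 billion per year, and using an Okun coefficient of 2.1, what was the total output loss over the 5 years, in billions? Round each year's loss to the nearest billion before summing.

$5,473 billion

Year 1985: gap = -2.1 × (6.44 - 4.07) = -4.977%, loss ≈ 23677 × 4.977/100 ≈ 1178.
Year 1986: gap = -2.1 × (4.97 - 4.07) = -1.89%, loss ≈ 23677 × 1.89/100 ≈ 447.
Year 1987: gap = -2.1 × (6.93 - 4.07) = -6.006%, loss ≈ 23677 × 6.006/100 ≈ 1422.
Year 1988: gap = -2.1 × (5.36 - 4.07) = -2.709%, loss ≈ 23677 × 2.709/100 ≈ 641.
Year 1989: gap = -2.1 × (7.66 - 4.07) = -7.539%, loss ≈ 23677 × 7.539/100 ≈ 1785.
Total lost output = 1178 + 447 + 1422 + 641 + 1785 = 5473 billion.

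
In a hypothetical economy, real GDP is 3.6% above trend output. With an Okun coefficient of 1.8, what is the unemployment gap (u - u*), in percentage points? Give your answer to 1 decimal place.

-2.0 percentage points

Okun's law: output gap = -β × (u - u*), so u - u* = -(output gap)/β.
u - u* = -(3.6)/1.8 = -2 percentage points.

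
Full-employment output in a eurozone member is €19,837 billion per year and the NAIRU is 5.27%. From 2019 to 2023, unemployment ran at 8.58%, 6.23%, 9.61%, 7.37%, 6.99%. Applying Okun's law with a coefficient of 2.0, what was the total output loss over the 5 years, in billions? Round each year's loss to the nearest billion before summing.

€4,931 billion

Year 2019: gap = -2.0 × (8.58 - 5.27) = -6.62%, loss ≈ 19837 × 6.62/100 ≈ 1313.
Year 2020: gap = -2.0 × (6.23 - 5.27) = -1.92%, loss ≈ 19837 × 1.92/100 ≈ 381.
Year 2021: gap = -2.0 × (9.61 - 5.27) = -8.68%, loss ≈ 19837 × 8.68/100 ≈ 1722.
Year 2022: gap = -2.0 × (7.37 - 5.27) = -4.2%, loss ≈ 19837 × 4.2/100 ≈ 833.
Year 2023: gap = -2.0 × (6.99 - 5.27) = -3.44%, loss ≈ 19837 × 3.44/100 ≈ 682.
Total lost output = 1313 + 381 + 1722 + 833 + 682 = 4931 billion.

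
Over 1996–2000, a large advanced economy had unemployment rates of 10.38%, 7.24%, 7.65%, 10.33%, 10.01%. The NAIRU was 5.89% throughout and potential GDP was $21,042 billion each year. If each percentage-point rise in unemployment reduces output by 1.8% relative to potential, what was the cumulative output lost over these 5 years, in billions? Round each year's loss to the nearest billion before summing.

$6,121 billion

Year 1996: gap = -1.8 × (10.38 - 5.89) = -8.082%, loss ≈ 21042 × 8.082/100 ≈ 1701.
Year 1997: gap = -1.8 × (7.24 - 5.89) = -2.43%, loss ≈ 21042 × 2.43/100 ≈ 511.
Year 1998: gap = -1.8 × (7.65 - 5.89) = -3.168%, loss ≈ 21042 × 3.168/100 ≈ 667.
Year 1999: gap = -1.8 × (10.33 - 5.89) = -7.992%, loss ≈ 21042 × 7.992/100 ≈ 1682.
Year 2000: gap = -1.8 × (10.01 - 5.89) = -7.416%, loss ≈ 21042 × 7.416/100 ≈ 1560.
Total lost output = 1701 + 511 + 667 + 1682 + 1560 = 6121 billion.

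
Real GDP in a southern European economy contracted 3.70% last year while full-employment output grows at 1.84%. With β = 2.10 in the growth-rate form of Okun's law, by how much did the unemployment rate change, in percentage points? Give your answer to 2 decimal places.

2.64 percentage points

Growth-rate Okun's law: g_Y = g_Y* - β × Δu, so Δu = (g_Y* - g_Y)/β.
Δu = (1.84 + 3.7)/2.10 = 5.54/2.10 = 2.64 percentage points.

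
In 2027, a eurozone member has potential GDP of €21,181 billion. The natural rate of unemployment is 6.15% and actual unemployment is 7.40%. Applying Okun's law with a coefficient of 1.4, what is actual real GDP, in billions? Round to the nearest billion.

€20,810 billion

Unemployment gap = 7.4 - 6.15 = 1.25 points, so the output gap is -1.4 × 1.25 = -1.75%.
Actual GDP = 21181 × (1 - 1.75/100) = 21181 × 0.9825 ≈ 20810 billion.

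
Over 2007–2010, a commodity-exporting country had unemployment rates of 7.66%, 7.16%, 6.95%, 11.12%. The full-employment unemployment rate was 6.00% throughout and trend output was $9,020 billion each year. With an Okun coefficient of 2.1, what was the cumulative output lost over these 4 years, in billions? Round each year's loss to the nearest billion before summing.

Year 2007: gap = -2.1 × (7.66 - 6) = -3.486%, loss ≈ 9020 × 3.486/100 ≈ 314.
Year 2008: gap = -2.1 × (7.16 - 6) = -2.436%, loss ≈ 9020 × 2.436/100 ≈ 220.
Year 2009: gap = -2.1 × (6.95 - 6) = -1.995%, loss ≈ 9020 × 1.995/100 ≈ 180.
Year 2010: gap = -2.1 × (11.12 - 6) = -10.752%, loss ≈ 9020 × 10.752/100 ≈ 970.
Total lost output = 314 + 220 + 180 + 970 = 1684 billion.

$1,684 billion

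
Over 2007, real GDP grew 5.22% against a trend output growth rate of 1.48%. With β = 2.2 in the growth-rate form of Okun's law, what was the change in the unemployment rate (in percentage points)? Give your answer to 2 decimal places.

Growth-rate Okun's law: g_Y = g_Y* - β × Δu, so Δu = (g_Y* - g_Y)/β.
Δu = (1.48 - 5.22)/2.2 = -3.74/2.2 = -1.70 percentage points.

-1.70 percentage points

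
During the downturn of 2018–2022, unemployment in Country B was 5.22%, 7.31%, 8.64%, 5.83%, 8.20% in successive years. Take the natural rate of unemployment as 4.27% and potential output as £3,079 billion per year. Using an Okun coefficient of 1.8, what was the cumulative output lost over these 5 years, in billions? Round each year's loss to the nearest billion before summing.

£767 billion

Year 2018: gap = -1.8 × (5.22 - 4.27) = -1.71%, loss ≈ 3079 × 1.71/100 ≈ 53.
Year 2019: gap = -1.8 × (7.31 - 4.27) = -5.472%, loss ≈ 3079 × 5.472/100 ≈ 168.
Year 2020: gap = -1.8 × (8.64 - 4.27) = -7.866%, loss ≈ 3079 × 7.866/100 ≈ 242.
Year 2021: gap = -1.8 × (5.83 - 4.27) = -2.808%, loss ≈ 3079 × 2.808/100 ≈ 86.
Year 2022: gap = -1.8 × (8.2 - 4.27) = -7.074%, loss ≈ 3079 × 7.074/100 ≈ 218.
Total lost output = 53 + 168 + 242 + 86 + 218 = 767 billion.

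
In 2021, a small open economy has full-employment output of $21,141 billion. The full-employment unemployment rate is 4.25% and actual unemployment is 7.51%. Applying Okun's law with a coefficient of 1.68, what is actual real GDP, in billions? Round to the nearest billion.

$19,983 billion

Unemployment gap = 7.51 - 4.25 = 3.26 points, so the output gap is -1.68 × 3.26 = -5.4768%.
Actual GDP = 21141 × (1 - 5.4768/100) = 21141 × 0.945232 ≈ 19983 billion.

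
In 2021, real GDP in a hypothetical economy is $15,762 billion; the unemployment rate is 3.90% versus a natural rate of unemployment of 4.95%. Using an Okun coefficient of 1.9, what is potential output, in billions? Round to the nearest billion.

Unemployment gap = 3.9 - 4.95 = -1.05 points, so output gap = -1.9 × (-1.05) = 1.995%.
Since Y = Y* × (1 + gap/100), Y* = 15762/1.01995 ≈ 15454 billion.

$15,454 billion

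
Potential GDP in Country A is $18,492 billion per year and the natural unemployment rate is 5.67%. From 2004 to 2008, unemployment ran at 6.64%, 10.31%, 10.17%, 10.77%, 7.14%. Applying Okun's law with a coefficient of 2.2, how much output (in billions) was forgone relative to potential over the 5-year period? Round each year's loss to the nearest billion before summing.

$6,787 billion

Year 2004: gap = -2.2 × (6.64 - 5.67) = -2.134%, loss ≈ 18492 × 2.134/100 ≈ 395.
Year 2005: gap = -2.2 × (10.31 - 5.67) = -10.208%, loss ≈ 18492 × 10.208/100 ≈ 1888.
Year 2006: gap = -2.2 × (10.17 - 5.67) = -9.9%, loss ≈ 18492 × 9.9/100 ≈ 1831.
Year 2007: gap = -2.2 × (10.77 - 5.67) = -11.22%, loss ≈ 18492 × 11.22/100 ≈ 2075.
Year 2008: gap = -2.2 × (7.14 - 5.67) = -3.234%, loss ≈ 18492 × 3.234/100 ≈ 598.
Total lost output = 395 + 1888 + 1831 + 2075 + 598 = 6787 billion.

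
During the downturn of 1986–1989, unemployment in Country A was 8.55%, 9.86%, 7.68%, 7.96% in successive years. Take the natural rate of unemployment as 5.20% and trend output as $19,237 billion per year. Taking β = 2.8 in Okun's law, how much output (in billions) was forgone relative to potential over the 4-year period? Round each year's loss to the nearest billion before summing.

Year 1986: gap = -2.8 × (8.55 - 5.2) = -9.38%, loss ≈ 19237 × 9.38/100 ≈ 1804.
Year 1987: gap = -2.8 × (9.86 - 5.2) = -13.048%, loss ≈ 19237 × 13.048/100 ≈ 2510.
Year 1988: gap = -2.8 × (7.68 - 5.2) = -6.944%, loss ≈ 19237 × 6.944/100 ≈ 1336.
Year 1989: gap = -2.8 × (7.96 - 5.2) = -7.728%, loss ≈ 19237 × 7.728/100 ≈ 1487.
Total lost output = 1804 + 2510 + 1336 + 1487 = 7137 billion.

$7,137 billion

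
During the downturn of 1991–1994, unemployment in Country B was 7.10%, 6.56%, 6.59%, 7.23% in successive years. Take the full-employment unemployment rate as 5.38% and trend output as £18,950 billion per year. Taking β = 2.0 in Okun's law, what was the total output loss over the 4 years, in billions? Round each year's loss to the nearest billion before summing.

£2,259 billion

Year 1991: gap = -2.0 × (7.1 - 5.38) = -3.44%, loss ≈ 18950 × 3.44/100 ≈ 652.
Year 1992: gap = -2.0 × (6.56 - 5.38) = -2.36%, loss ≈ 18950 × 2.36/100 ≈ 447.
Year 1993: gap = -2.0 × (6.59 - 5.38) = -2.42%, loss ≈ 18950 × 2.42/100 ≈ 459.
Year 1994: gap = -2.0 × (7.23 - 5.38) = -3.7%, loss ≈ 18950 × 3.7/100 ≈ 701.
Total lost output = 652 + 447 + 459 + 701 = 2259 billion.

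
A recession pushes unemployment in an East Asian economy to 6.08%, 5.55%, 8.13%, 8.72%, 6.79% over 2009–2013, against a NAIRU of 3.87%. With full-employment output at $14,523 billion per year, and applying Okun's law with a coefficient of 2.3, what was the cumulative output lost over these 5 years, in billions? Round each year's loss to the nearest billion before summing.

Year 2009: gap = -2.3 × (6.08 - 3.87) = -5.083%, loss ≈ 14523 × 5.083/100 ≈ 738.
Year 2010: gap = -2.3 × (5.55 - 3.87) = -3.864%, loss ≈ 14523 × 3.864/100 ≈ 561.
Year 2011: gap = -2.3 × (8.13 - 3.87) = -9.798%, loss ≈ 14523 × 9.798/100 ≈ 1423.
Year 2012: gap = -2.3 × (8.72 - 3.87) = -11.155%, loss ≈ 14523 × 11.155/100 ≈ 1620.
Year 2013: gap = -2.3 × (6.79 - 3.87) = -6.716%, loss ≈ 14523 × 6.716/100 ≈ 975.
Total lost output = 738 + 561 + 1423 + 1620 + 975 = 5317 billion.

$5,317 billion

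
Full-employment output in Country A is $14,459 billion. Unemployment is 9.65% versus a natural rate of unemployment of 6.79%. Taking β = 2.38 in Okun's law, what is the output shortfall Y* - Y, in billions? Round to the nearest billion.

$984 billion

Output gap = -2.38 × (9.65 - 6.79) = -2.38 × 2.86 = -6.8068%.
Actual GDP ≈ 14459 × 0.931932 ≈ 13475 billion, so the shortfall is 14459 - 13475 = 984 billion.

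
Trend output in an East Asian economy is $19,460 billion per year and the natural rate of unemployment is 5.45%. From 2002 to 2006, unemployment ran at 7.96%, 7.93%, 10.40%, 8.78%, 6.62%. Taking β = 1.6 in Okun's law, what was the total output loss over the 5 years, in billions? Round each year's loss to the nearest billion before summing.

$4,496 billion

Year 2002: gap = -1.6 × (7.96 - 5.45) = -4.016%, loss ≈ 19460 × 4.016/100 ≈ 782.
Year 2003: gap = -1.6 × (7.93 - 5.45) = -3.968%, loss ≈ 19460 × 3.968/100 ≈ 772.
Year 2004: gap = -1.6 × (10.4 - 5.45) = -7.92%, loss ≈ 19460 × 7.92/100 ≈ 1541.
Year 2005: gap = -1.6 × (8.78 - 5.45) = -5.328%, loss ≈ 19460 × 5.328/100 ≈ 1037.
Year 2006: gap = -1.6 × (6.62 - 5.45) = -1.872%, loss ≈ 19460 × 1.872/100 ≈ 364.
Total lost output = 782 + 772 + 1541 + 1037 + 364 = 4496 billion.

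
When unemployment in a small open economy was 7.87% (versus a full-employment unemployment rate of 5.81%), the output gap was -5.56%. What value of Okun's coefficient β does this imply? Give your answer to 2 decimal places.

β ≈ 2.70

Okun's law: output gap = -β × (u - u*).
-5.56 = -β × (7.87 - 5.81) = -β × 2.06, so β = 5.56/2.06 = 2.70.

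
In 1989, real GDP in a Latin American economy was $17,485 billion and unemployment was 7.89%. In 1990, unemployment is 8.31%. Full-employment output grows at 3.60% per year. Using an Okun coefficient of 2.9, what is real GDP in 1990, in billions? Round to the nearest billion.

Δu = 8.31 - 7.89 = 0.42 points.
Okun's law (growth form): g_Y = g_Y* - β × Δu = 3.60 - 2.9 × (0.42) = 3.6 - 1.218 = 2.382%.
Real GDP in the next year = 17485 × (1 + 2.382/100) = 17485 × 1.02382 ≈ 17901 billion.

$17,901 billion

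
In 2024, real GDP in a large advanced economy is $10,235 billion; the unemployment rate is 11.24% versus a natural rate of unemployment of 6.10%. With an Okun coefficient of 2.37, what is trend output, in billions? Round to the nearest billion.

$11,655 billion

Unemployment gap = 11.24 - 6.1 = 5.14 points, so output gap = -2.37 × 5.14 = -12.1818%.
Since Y = Y* × (1 + gap/100), Y* = 10235/0.878182 ≈ 11655 billion.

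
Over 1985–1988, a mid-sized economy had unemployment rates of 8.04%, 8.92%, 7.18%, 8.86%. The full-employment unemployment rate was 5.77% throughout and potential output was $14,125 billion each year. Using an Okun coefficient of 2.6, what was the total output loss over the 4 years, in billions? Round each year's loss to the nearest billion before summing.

Year 1985: gap = -2.6 × (8.04 - 5.77) = -5.902%, loss ≈ 14125 × 5.902/100 ≈ 834.
Year 1986: gap = -2.6 × (8.92 - 5.77) = -8.19%, loss ≈ 14125 × 8.19/100 ≈ 1157.
Year 1987: gap = -2.6 × (7.18 - 5.77) = -3.666%, loss ≈ 14125 × 3.666/100 ≈ 518.
Year 1988: gap = -2.6 × (8.86 - 5.77) = -8.034%, loss ≈ 14125 × 8.034/100 ≈ 1135.
Total lost output = 834 + 1157 + 518 + 1135 = 3644 billion.

$3,644 billion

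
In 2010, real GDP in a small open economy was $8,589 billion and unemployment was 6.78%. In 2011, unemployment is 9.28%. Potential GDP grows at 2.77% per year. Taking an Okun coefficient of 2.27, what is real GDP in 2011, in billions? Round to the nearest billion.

$8,339 billion

Δu = 9.28 - 6.78 = 2.5 points.
Okun's law (growth form): g_Y = g_Y* - β × Δu = 2.77 - 2.27 × (2.50) = 2.77 - 5.675 = -2.905%.
Real GDP in the next year = 8589 × (1 - 2.905/100) = 8589 × 0.97095 ≈ 8339 billion.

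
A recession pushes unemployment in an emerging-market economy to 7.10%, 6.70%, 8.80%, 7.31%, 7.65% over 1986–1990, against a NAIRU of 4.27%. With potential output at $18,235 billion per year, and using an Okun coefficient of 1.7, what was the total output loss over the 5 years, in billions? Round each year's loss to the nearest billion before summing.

$5,024 billion

Year 1986: gap = -1.7 × (7.1 - 4.27) = -4.811%, loss ≈ 18235 × 4.811/100 ≈ 877.
Year 1987: gap = -1.7 × (6.7 - 4.27) = -4.131%, loss ≈ 18235 × 4.131/100 ≈ 753.
Year 1988: gap = -1.7 × (8.8 - 4.27) = -7.701%, loss ≈ 18235 × 7.701/100 ≈ 1404.
Year 1989: gap = -1.7 × (7.31 - 4.27) = -5.168%, loss ≈ 18235 × 5.168/100 ≈ 942.
Year 1990: gap = -1.7 × (7.65 - 4.27) = -5.746%, loss ≈ 18235 × 5.746/100 ≈ 1048.
Total lost output = 877 + 753 + 1404 + 942 + 1048 = 5024 billion.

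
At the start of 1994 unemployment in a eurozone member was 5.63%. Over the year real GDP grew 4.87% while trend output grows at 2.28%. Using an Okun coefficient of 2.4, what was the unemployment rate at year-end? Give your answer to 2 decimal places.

Growth-rate Okun's law: g_Y = g_Y* - β × Δu, so Δu = (g_Y* - g_Y)/β.
Δu = (2.28 - 4.87)/2.4 = -2.59/2.4 = -1.08 percentage points.
Year-end unemployment = 5.63 - 1.08 = 4.55%.

4.55%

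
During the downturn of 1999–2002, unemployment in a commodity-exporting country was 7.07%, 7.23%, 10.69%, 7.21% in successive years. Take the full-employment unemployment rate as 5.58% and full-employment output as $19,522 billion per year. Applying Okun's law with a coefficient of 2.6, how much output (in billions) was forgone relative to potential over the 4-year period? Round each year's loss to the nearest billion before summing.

Year 1999: gap = -2.6 × (7.07 - 5.58) = -3.874%, loss ≈ 19522 × 3.874/100 ≈ 756.
Year 2000: gap = -2.6 × (7.23 - 5.58) = -4.29%, loss ≈ 19522 × 4.29/100 ≈ 837.
Year 2001: gap = -2.6 × (10.69 - 5.58) = -13.286%, loss ≈ 19522 × 13.286/100 ≈ 2594.
Year 2002: gap = -2.6 × (7.21 - 5.58) = -4.238%, loss ≈ 19522 × 4.238/100 ≈ 827.
Total lost output = 756 + 837 + 2594 + 827 = 5014 billion.

$5,014 billion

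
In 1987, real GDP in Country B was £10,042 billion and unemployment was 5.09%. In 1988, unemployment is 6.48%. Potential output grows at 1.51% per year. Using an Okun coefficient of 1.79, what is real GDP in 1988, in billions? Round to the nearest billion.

Δu = 6.48 - 5.09 = 1.39 points.
Okun's law (growth form): g_Y = g_Y* - β × Δu = 1.51 - 1.79 × (1.39) = 1.51 - 2.4881 = -0.9781%.
Real GDP in the next year = 10042 × (1 - 0.9781/100) = 10042 × 0.990219 ≈ 9944 billion.

£9,944 billion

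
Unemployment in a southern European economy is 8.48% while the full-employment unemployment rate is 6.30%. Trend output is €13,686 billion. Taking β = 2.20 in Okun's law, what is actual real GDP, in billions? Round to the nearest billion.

€13,030 billion

Unemployment gap = 8.48 - 6.3 = 2.18 points, so the output gap is -2.2 × 2.18 = -4.796%.
Actual GDP = 13686 × (1 - 4.796/100) = 13686 × 0.95204 ≈ 13030 billion.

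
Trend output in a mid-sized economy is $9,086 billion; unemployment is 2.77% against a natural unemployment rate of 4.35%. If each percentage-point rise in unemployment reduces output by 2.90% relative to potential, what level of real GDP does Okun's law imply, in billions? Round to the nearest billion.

$9,502 billion

Unemployment gap = 2.77 - 4.35 = -1.58 points, so the output gap is -2.9 × (-1.58) = 4.582%.
Actual GDP = 9086 × (1 + 4.582/100) = 9086 × 1.04582 ≈ 9502 billion.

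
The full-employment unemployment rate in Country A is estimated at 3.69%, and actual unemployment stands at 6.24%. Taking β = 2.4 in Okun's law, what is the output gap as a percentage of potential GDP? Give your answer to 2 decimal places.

The unemployment gap is 6.24 - 3.69 = 2.55 percentage points.
Okun's law gives an output gap of -2.4 × 2.55 = -6.12%, i.e. 6.12% below potential.

-6.12%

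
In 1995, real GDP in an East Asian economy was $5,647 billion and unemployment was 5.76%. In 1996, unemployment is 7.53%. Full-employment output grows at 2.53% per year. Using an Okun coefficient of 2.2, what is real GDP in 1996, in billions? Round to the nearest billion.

$5,570 billion

Δu = 7.53 - 5.76 = 1.77 points.
Okun's law (growth form): g_Y = g_Y* - β × Δu = 2.53 - 2.2 × (1.77) = 2.53 - 3.894 = -1.364%.
Real GDP in the next year = 5647 × (1 - 1.364/100) = 5647 × 0.98636 ≈ 5570 billion.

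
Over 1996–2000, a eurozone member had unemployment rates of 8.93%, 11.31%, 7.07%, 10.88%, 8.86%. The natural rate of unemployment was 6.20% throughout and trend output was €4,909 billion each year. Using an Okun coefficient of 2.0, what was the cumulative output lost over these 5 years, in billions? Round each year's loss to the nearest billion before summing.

€1,575 billion

Year 1996: gap = -2.0 × (8.93 - 6.2) = -5.46%, loss ≈ 4909 × 5.46/100 ≈ 268.
Year 1997: gap = -2.0 × (11.31 - 6.2) = -10.22%, loss ≈ 4909 × 10.22/100 ≈ 502.
Year 1998: gap = -2.0 × (7.07 - 6.2) = -1.74%, loss ≈ 4909 × 1.74/100 ≈ 85.
Year 1999: gap = -2.0 × (10.88 - 6.2) = -9.36%, loss ≈ 4909 × 9.36/100 ≈ 459.
Year 2000: gap = -2.0 × (8.86 - 6.2) = -5.32%, loss ≈ 4909 × 5.32/100 ≈ 261.
Total lost output = 268 + 502 + 85 + 459 + 261 = 1575 billion.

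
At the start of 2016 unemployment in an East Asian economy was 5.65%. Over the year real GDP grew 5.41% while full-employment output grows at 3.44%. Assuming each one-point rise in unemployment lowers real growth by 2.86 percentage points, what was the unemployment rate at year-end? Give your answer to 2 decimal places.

4.96%

Growth-rate Okun's law: g_Y = g_Y* - β × Δu, so Δu = (g_Y* - g_Y)/β.
Δu = (3.44 - 5.41)/2.86 = -1.97/2.86 = -0.69 percentage points.
Year-end unemployment = 5.65 - 0.69 = 4.96%.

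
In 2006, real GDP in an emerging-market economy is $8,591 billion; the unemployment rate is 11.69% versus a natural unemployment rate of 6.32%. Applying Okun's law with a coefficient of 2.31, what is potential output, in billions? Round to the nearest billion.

Unemployment gap = 11.69 - 6.32 = 5.37 points, so output gap = -2.31 × 5.37 = -12.4047%.
Since Y = Y* × (1 + gap/100), Y* = 8591/0.875953 ≈ 9808 billion.

$9,808 billion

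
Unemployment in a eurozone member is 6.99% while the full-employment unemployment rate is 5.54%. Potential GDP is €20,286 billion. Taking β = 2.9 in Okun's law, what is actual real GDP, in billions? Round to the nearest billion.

Unemployment gap = 6.99 - 5.54 = 1.45 points, so the output gap is -2.9 × 1.45 = -4.205%.
Actual GDP = 20286 × (1 - 4.205/100) = 20286 × 0.95795 ≈ 19433 billion.

€19,433 billion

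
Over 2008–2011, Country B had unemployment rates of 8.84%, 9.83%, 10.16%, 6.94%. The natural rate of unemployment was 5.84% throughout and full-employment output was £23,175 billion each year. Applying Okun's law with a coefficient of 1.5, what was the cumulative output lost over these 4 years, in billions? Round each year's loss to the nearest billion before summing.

Year 2008: gap = -1.5 × (8.84 - 5.84) = -4.5%, loss ≈ 23175 × 4.5/100 ≈ 1043.
Year 2009: gap = -1.5 × (9.83 - 5.84) = -5.985%, loss ≈ 23175 × 5.985/100 ≈ 1387.
Year 2010: gap = -1.5 × (10.16 - 5.84) = -6.48%, loss ≈ 23175 × 6.48/100 ≈ 1502.
Year 2011: gap = -1.5 × (6.94 - 5.84) = -1.65%, loss ≈ 23175 × 1.65/100 ≈ 382.
Total lost output = 1043 + 1387 + 1502 + 382 = 4314 billion.

£4,314 billion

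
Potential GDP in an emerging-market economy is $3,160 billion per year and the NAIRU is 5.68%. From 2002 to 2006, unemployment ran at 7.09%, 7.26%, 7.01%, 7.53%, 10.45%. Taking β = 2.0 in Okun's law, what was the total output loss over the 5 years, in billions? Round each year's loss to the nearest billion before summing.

$691 billion

Year 2002: gap = -2.0 × (7.09 - 5.68) = -2.82%, loss ≈ 3160 × 2.82/100 ≈ 89.
Year 2003: gap = -2.0 × (7.26 - 5.68) = -3.16%, loss ≈ 3160 × 3.16/100 ≈ 100.
Year 2004: gap = -2.0 × (7.01 - 5.68) = -2.66%, loss ≈ 3160 × 2.66/100 ≈ 84.
Year 2005: gap = -2.0 × (7.53 - 5.68) = -3.7%, loss ≈ 3160 × 3.7/100 ≈ 117.
Year 2006: gap = -2.0 × (10.45 - 5.68) = -9.54%, loss ≈ 3160 × 9.54/100 ≈ 301.
Total lost output = 89 + 100 + 84 + 117 + 301 = 691 billion.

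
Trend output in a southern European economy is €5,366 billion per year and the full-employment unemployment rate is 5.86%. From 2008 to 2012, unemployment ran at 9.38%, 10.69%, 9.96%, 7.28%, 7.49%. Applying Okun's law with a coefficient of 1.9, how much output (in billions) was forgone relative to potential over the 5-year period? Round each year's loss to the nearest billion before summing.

Year 2008: gap = -1.9 × (9.38 - 5.86) = -6.688%, loss ≈ 5366 × 6.688/100 ≈ 359.
Year 2009: gap = -1.9 × (10.69 - 5.86) = -9.177%, loss ≈ 5366 × 9.177/100 ≈ 492.
Year 2010: gap = -1.9 × (9.96 - 5.86) = -7.79%, loss ≈ 5366 × 7.79/100 ≈ 418.
Year 2011: gap = -1.9 × (7.28 - 5.86) = -2.698%, loss ≈ 5366 × 2.698/100 ≈ 145.
Year 2012: gap = -1.9 × (7.49 - 5.86) = -3.097%, loss ≈ 5366 × 3.097/100 ≈ 166.
Total lost output = 359 + 492 + 418 + 145 + 166 = 1580 billion.

€1,580 billion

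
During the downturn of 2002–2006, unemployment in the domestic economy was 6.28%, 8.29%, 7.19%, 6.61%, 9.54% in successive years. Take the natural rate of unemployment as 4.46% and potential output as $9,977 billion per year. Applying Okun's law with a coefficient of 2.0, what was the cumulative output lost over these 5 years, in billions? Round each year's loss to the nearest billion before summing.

$3,115 billion

Year 2002: gap = -2.0 × (6.28 - 4.46) = -3.64%, loss ≈ 9977 × 3.64/100 ≈ 363.
Year 2003: gap = -2.0 × (8.29 - 4.46) = -7.66%, loss ≈ 9977 × 7.66/100 ≈ 764.
Year 2004: gap = -2.0 × (7.19 - 4.46) = -5.46%, loss ≈ 9977 × 5.46/100 ≈ 545.
Year 2005: gap = -2.0 × (6.61 - 4.46) = -4.3%, loss ≈ 9977 × 4.3/100 ≈ 429.
Year 2006: gap = -2.0 × (9.54 - 4.46) = -10.16%, loss ≈ 9977 × 10.16/100 ≈ 1014.
Total lost output = 363 + 764 + 545 + 429 + 1014 = 3115 billion.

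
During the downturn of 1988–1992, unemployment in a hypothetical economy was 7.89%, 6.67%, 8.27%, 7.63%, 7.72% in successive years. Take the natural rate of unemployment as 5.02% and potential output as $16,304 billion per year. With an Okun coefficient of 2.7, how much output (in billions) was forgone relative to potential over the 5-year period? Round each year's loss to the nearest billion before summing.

$5,758 billion

Year 1988: gap = -2.7 × (7.89 - 5.02) = -7.749%, loss ≈ 16304 × 7.749/100 ≈ 1263.
Year 1989: gap = -2.7 × (6.67 - 5.02) = -4.455%, loss ≈ 16304 × 4.455/100 ≈ 726.
Year 1990: gap = -2.7 × (8.27 - 5.02) = -8.775%, loss ≈ 16304 × 8.775/100 ≈ 1431.
Year 1991: gap = -2.7 × (7.63 - 5.02) = -7.047%, loss ≈ 16304 × 7.047/100 ≈ 1149.
Year 1992: gap = -2.7 × (7.72 - 5.02) = -7.29%, loss ≈ 16304 × 7.29/100 ≈ 1189.
Total lost output = 1263 + 726 + 1431 + 1149 + 1189 = 5758 billion.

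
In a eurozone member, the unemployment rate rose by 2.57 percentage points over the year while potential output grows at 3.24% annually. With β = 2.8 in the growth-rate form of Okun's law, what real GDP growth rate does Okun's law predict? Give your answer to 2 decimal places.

-3.96%

Growth-rate Okun's law: g_Y = g_Y* - β × Δu.
g_Y = 3.24 - 2.8 × (2.57) = 3.24 - 7.196 = -3.956%, i.e. -3.96% to 2 d.p.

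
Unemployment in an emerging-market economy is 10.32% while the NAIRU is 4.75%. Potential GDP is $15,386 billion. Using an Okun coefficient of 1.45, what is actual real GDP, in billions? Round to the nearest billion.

$14,143 billion

Unemployment gap = 10.32 - 4.75 = 5.57 points, so the output gap is -1.45 × 5.57 = -8.0765%.
Actual GDP = 15386 × (1 - 8.0765/100) = 15386 × 0.919235 ≈ 14143 billion.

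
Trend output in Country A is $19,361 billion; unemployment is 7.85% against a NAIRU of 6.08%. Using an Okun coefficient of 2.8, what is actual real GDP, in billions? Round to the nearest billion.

$18,401 billion

Unemployment gap = 7.85 - 6.08 = 1.77 points, so the output gap is -2.8 × 1.77 = -4.956%.
Actual GDP = 19361 × (1 - 4.956/100) = 19361 × 0.95044 ≈ 18401 billion.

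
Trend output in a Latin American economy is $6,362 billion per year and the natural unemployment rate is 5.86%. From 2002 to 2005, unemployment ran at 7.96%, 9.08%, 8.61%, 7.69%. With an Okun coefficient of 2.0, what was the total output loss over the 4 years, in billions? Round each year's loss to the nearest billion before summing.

$1,260 billion

Year 2002: gap = -2.0 × (7.96 - 5.86) = -4.2%, loss ≈ 6362 × 4.2/100 ≈ 267.
Year 2003: gap = -2.0 × (9.08 - 5.86) = -6.44%, loss ≈ 6362 × 6.44/100 ≈ 410.
Year 2004: gap = -2.0 × (8.61 - 5.86) = -5.5%, loss ≈ 6362 × 5.5/100 ≈ 350.
Year 2005: gap = -2.0 × (7.69 - 5.86) = -3.66%, loss ≈ 6362 × 3.66/100 ≈ 233.
Total lost output = 267 + 410 + 350 + 233 = 1260 billion.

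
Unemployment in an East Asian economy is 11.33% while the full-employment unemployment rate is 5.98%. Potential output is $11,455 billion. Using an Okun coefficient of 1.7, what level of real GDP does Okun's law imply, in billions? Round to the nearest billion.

$10,413 billion

Unemployment gap = 11.33 - 5.98 = 5.35 points, so the output gap is -1.7 × 5.35 = -9.095%.
Actual GDP = 11455 × (1 - 9.095/100) = 11455 × 0.90905 ≈ 10413 billion.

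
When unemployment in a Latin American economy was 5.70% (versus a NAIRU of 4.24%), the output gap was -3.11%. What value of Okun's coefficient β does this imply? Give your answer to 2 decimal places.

Okun's law: output gap = -β × (u - u*).
-3.11 = -β × (5.7 - 4.24) = -β × 1.46, so β = 3.11/1.46 = 2.13.

β ≈ 2.13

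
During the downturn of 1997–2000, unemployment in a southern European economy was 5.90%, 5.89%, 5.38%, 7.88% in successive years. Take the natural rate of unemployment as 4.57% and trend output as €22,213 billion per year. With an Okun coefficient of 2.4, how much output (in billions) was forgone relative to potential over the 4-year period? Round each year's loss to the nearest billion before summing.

€3,610 billion

Year 1997: gap = -2.4 × (5.9 - 4.57) = -3.192%, loss ≈ 22213 × 3.192/100 ≈ 709.
Year 1998: gap = -2.4 × (5.89 - 4.57) = -3.168%, loss ≈ 22213 × 3.168/100 ≈ 704.
Year 1999: gap = -2.4 × (5.38 - 4.57) = -1.944%, loss ≈ 22213 × 1.944/100 ≈ 432.
Year 2000: gap = -2.4 × (7.88 - 4.57) = -7.944%, loss ≈ 22213 × 7.944/100 ≈ 1765.
Total lost output = 709 + 704 + 432 + 1765 = 3610 billion.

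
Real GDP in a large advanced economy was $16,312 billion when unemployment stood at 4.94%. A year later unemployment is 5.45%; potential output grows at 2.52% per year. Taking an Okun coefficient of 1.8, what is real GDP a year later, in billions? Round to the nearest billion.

Δu = 5.45 - 4.94 = 0.51 points.
Okun's law (growth form): g_Y = g_Y* - β × Δu = 2.52 - 1.8 × (0.51) = 2.52 - 0.918 = 1.602%.
Real GDP in the next year = 16312 × (1 + 1.602/100) = 16312 × 1.01602 ≈ 16573 billion.

$16,573 billion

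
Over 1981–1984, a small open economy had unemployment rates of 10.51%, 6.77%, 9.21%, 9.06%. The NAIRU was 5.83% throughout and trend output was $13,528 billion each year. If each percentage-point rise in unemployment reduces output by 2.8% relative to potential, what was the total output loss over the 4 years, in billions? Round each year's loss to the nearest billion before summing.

$4,632 billion

Year 1981: gap = -2.8 × (10.51 - 5.83) = -13.104%, loss ≈ 13528 × 13.104/100 ≈ 1773.
Year 1982: gap = -2.8 × (6.77 - 5.83) = -2.632%, loss ≈ 13528 × 2.632/100 ≈ 356.
Year 1983: gap = -2.8 × (9.21 - 5.83) = -9.464%, loss ≈ 13528 × 9.464/100 ≈ 1280.
Year 1984: gap = -2.8 × (9.06 - 5.83) = -9.044%, loss ≈ 13528 × 9.044/100 ≈ 1223.
Total lost output = 1773 + 356 + 1280 + 1223 = 4632 billion.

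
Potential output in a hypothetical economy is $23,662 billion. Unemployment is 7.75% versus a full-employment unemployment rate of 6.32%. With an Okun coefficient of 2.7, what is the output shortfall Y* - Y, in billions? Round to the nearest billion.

Output gap = -2.7 × (7.75 - 6.32) = -2.7 × 1.43 = -3.861%.
Actual GDP ≈ 23662 × 0.96139 ≈ 22748 billion, so the shortfall is 23662 - 22748 = 914 billion.

$914 billion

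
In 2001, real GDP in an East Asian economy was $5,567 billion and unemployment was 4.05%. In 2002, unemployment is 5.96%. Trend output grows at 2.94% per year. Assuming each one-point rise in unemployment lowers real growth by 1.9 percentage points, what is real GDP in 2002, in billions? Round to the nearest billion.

$5,529 billion

Δu = 5.96 - 4.05 = 1.91 points.
Okun's law (growth form): g_Y = g_Y* - β × Δu = 2.94 - 1.9 × (1.91) = 2.94 - 3.629 = -0.689%.
Real GDP in the next year = 5567 × (1 - 0.689/100) = 5567 × 0.99311 ≈ 5529 billion.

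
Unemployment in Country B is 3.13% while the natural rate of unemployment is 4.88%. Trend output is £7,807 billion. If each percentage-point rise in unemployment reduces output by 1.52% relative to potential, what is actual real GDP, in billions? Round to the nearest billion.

Unemployment gap = 3.13 - 4.88 = -1.75 points, so the output gap is -1.52 × (-1.75) = 2.66%.
Actual GDP = 7807 × (1 + 2.66/100) = 7807 × 1.0266 ≈ 8015 billion.

£8,015 billion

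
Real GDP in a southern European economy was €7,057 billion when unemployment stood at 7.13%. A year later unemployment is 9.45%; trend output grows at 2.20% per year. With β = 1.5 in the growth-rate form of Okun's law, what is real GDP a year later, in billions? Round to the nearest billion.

Δu = 9.45 - 7.13 = 2.32 points.
Okun's law (growth form): g_Y = g_Y* - β × Δu = 2.20 - 1.5 × (2.32) = 2.2 - 3.48 = -1.28%.
Real GDP in the next year = 7057 × (1 - 1.28/100) = 7057 × 0.9872 ≈ 6967 billion.

€6,967 billion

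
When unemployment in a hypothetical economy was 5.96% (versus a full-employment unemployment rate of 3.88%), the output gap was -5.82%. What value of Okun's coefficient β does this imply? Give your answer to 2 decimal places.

Okun's law: output gap = -β × (u - u*).
-5.82 = -β × (5.96 - 3.88) = -β × 2.08, so β = 5.82/2.08 = 2.80.

β ≈ 2.80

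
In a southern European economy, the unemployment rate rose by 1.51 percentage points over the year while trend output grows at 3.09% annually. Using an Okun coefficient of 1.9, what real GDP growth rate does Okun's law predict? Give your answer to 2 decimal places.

Growth-rate Okun's law: g_Y = g_Y* - β × Δu.
g_Y = 3.09 - 1.9 × (1.51) = 3.09 - 2.869 = 0.221%, i.e. 0.22% to 2 d.p.

0.22%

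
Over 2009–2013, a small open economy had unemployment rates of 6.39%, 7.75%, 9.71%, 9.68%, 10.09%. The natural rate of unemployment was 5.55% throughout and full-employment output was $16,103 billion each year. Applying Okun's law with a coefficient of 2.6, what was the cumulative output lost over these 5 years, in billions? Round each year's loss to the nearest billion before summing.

$6,645 billion

Year 2009: gap = -2.6 × (6.39 - 5.55) = -2.184%, loss ≈ 16103 × 2.184/100 ≈ 352.
Year 2010: gap = -2.6 × (7.75 - 5.55) = -5.72%, loss ≈ 16103 × 5.72/100 ≈ 921.
Year 2011: gap = -2.6 × (9.71 - 5.55) = -10.816%, loss ≈ 16103 × 10.816/100 ≈ 1742.
Year 2012: gap = -2.6 × (9.68 - 5.55) = -10.738%, loss ≈ 16103 × 10.738/100 ≈ 1729.
Year 2013: gap = -2.6 × (10.09 - 5.55) = -11.804%, loss ≈ 16103 × 11.804/100 ≈ 1901.
Total lost output = 352 + 921 + 1742 + 1729 + 1901 = 6645 billion.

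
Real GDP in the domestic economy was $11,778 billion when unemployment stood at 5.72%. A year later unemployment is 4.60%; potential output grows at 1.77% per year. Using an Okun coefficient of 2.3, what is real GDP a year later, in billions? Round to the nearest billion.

Δu = 4.6 - 5.72 = -1.12 points.
Okun's law (growth form): g_Y = g_Y* - β × Δu = 1.77 - 2.3 × (-1.12) = 1.77 + 2.576 = 4.346%.
Real GDP in the next year = 11778 × (1 + 4.346/100) = 11778 × 1.04346 ≈ 12290 billion.

$12,290 billion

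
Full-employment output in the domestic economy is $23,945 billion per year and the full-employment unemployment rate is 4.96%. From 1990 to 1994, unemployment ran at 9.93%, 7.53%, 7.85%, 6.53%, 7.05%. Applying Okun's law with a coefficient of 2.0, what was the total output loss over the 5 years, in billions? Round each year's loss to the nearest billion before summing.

Year 1990: gap = -2.0 × (9.93 - 4.96) = -9.94%, loss ≈ 23945 × 9.94/100 ≈ 2380.
Year 1991: gap = -2.0 × (7.53 - 4.96) = -5.14%, loss ≈ 23945 × 5.14/100 ≈ 1231.
Year 1992: gap = -2.0 × (7.85 - 4.96) = -5.78%, loss ≈ 23945 × 5.78/100 ≈ 1384.
Year 1993: gap = -2.0 × (6.53 - 4.96) = -3.14%, loss ≈ 23945 × 3.14/100 ≈ 752.
Year 1994: gap = -2.0 × (7.05 - 4.96) = -4.18%, loss ≈ 23945 × 4.18/100 ≈ 1001.
Total lost output = 2380 + 1231 + 1384 + 752 + 1001 = 6748 billion.

$6,748 billion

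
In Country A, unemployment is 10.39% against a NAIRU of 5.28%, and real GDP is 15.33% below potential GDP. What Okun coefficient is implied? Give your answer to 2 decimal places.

β ≈ 3.00

Okun's law: output gap = -β × (u - u*).
-15.33 = -β × (10.39 - 5.28) = -β × 5.11, so β = 15.33/5.11 = 3.00.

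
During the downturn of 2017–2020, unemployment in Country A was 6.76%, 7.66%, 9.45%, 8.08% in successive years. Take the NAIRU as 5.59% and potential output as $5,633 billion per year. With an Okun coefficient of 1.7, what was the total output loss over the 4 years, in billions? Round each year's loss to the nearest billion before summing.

Year 2017: gap = -1.7 × (6.76 - 5.59) = -1.989%, loss ≈ 5633 × 1.989/100 ≈ 112.
Year 2018: gap = -1.7 × (7.66 - 5.59) = -3.519%, loss ≈ 5633 × 3.519/100 ≈ 198.
Year 2019: gap = -1.7 × (9.45 - 5.59) = -6.562%, loss ≈ 5633 × 6.562/100 ≈ 370.
Year 2020: gap = -1.7 × (8.08 - 5.59) = -4.233%, loss ≈ 5633 × 4.233/100 ≈ 238.
Total lost output = 112 + 198 + 370 + 238 = 918 billion.

$918 billion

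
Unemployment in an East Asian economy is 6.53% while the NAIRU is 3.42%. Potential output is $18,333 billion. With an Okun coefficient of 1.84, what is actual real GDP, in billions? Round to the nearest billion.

$17,284 billion

Unemployment gap = 6.53 - 3.42 = 3.11 points, so the output gap is -1.84 × 3.11 = -5.7224%.
Actual GDP = 18333 × (1 - 5.7224/100) = 18333 × 0.942776 ≈ 17284 billion.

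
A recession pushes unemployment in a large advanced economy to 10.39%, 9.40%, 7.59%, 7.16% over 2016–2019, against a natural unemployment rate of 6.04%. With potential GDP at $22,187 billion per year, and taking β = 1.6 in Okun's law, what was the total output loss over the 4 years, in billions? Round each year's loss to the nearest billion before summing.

$3,685 billion

Year 2016: gap = -1.6 × (10.39 - 6.04) = -6.96%, loss ≈ 22187 × 6.96/100 ≈ 1544.
Year 2017: gap = -1.6 × (9.4 - 6.04) = -5.376%, loss ≈ 22187 × 5.376/100 ≈ 1193.
Year 2018: gap = -1.6 × (7.59 - 6.04) = -2.48%, loss ≈ 22187 × 2.48/100 ≈ 550.
Year 2019: gap = -1.6 × (7.16 - 6.04) = -1.792%, loss ≈ 22187 × 1.792/100 ≈ 398.
Total lost output = 1544 + 1193 + 550 + 398 = 3685 billion.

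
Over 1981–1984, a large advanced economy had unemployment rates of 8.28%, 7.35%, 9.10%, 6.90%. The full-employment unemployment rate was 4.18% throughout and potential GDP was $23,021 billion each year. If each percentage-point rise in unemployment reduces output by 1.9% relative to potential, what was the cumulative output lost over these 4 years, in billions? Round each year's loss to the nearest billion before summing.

Year 1981: gap = -1.9 × (8.28 - 4.18) = -7.79%, loss ≈ 23021 × 7.79/100 ≈ 1793.
Year 1982: gap = -1.9 × (7.35 - 4.18) = -6.023%, loss ≈ 23021 × 6.023/100 ≈ 1387.
Year 1983: gap = -1.9 × (9.1 - 4.18) = -9.348%, loss ≈ 23021 × 9.348/100 ≈ 2152.
Year 1984: gap = -1.9 × (6.9 - 4.18) = -5.168%, loss ≈ 23021 × 5.168/100 ≈ 1190.
Total lost output = 1793 + 1387 + 2152 + 1190 = 6522 billion.

$6,522 billion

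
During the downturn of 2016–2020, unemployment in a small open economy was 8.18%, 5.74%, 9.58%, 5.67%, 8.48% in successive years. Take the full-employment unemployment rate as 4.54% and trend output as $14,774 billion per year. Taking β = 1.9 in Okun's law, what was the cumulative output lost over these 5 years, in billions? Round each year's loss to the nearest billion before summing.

$4,197 billion

Year 2016: gap = -1.9 × (8.18 - 4.54) = -6.916%, loss ≈ 14774 × 6.916/100 ≈ 1022.
Year 2017: gap = -1.9 × (5.74 - 4.54) = -2.28%, loss ≈ 14774 × 2.28/100 ≈ 337.
Year 2018: gap = -1.9 × (9.58 - 4.54) = -9.576%, loss ≈ 14774 × 9.576/100 ≈ 1415.
Year 2019: gap = -1.9 × (5.67 - 4.54) = -2.147%, loss ≈ 14774 × 2.147/100 ≈ 317.
Year 2020: gap = -1.9 × (8.48 - 4.54) = -7.486%, loss ≈ 14774 × 7.486/100 ≈ 1106.
Total lost output = 1022 + 337 + 1415 + 317 + 1106 = 4197 billion.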